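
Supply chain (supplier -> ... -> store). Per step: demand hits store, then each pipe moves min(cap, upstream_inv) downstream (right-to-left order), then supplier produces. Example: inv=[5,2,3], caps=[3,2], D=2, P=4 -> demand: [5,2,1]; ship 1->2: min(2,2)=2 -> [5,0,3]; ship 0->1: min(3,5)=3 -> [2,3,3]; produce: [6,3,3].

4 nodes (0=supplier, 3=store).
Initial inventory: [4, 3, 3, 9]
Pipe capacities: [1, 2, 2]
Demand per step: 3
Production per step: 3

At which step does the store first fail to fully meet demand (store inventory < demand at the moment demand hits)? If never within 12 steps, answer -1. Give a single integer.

Step 1: demand=3,sold=3 ship[2->3]=2 ship[1->2]=2 ship[0->1]=1 prod=3 -> [6 2 3 8]
Step 2: demand=3,sold=3 ship[2->3]=2 ship[1->2]=2 ship[0->1]=1 prod=3 -> [8 1 3 7]
Step 3: demand=3,sold=3 ship[2->3]=2 ship[1->2]=1 ship[0->1]=1 prod=3 -> [10 1 2 6]
Step 4: demand=3,sold=3 ship[2->3]=2 ship[1->2]=1 ship[0->1]=1 prod=3 -> [12 1 1 5]
Step 5: demand=3,sold=3 ship[2->3]=1 ship[1->2]=1 ship[0->1]=1 prod=3 -> [14 1 1 3]
Step 6: demand=3,sold=3 ship[2->3]=1 ship[1->2]=1 ship[0->1]=1 prod=3 -> [16 1 1 1]
Step 7: demand=3,sold=1 ship[2->3]=1 ship[1->2]=1 ship[0->1]=1 prod=3 -> [18 1 1 1]
Step 8: demand=3,sold=1 ship[2->3]=1 ship[1->2]=1 ship[0->1]=1 prod=3 -> [20 1 1 1]
Step 9: demand=3,sold=1 ship[2->3]=1 ship[1->2]=1 ship[0->1]=1 prod=3 -> [22 1 1 1]
Step 10: demand=3,sold=1 ship[2->3]=1 ship[1->2]=1 ship[0->1]=1 prod=3 -> [24 1 1 1]
Step 11: demand=3,sold=1 ship[2->3]=1 ship[1->2]=1 ship[0->1]=1 prod=3 -> [26 1 1 1]
Step 12: demand=3,sold=1 ship[2->3]=1 ship[1->2]=1 ship[0->1]=1 prod=3 -> [28 1 1 1]
First stockout at step 7

7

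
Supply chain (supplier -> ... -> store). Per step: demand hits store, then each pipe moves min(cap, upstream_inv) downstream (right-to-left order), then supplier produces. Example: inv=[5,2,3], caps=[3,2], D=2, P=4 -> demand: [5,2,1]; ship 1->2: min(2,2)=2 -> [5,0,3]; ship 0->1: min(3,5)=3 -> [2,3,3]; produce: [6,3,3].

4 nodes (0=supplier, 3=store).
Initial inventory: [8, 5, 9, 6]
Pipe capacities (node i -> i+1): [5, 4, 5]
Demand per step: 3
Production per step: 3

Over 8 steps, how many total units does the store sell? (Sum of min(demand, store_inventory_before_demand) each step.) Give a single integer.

Step 1: sold=3 (running total=3) -> [6 6 8 8]
Step 2: sold=3 (running total=6) -> [4 7 7 10]
Step 3: sold=3 (running total=9) -> [3 7 6 12]
Step 4: sold=3 (running total=12) -> [3 6 5 14]
Step 5: sold=3 (running total=15) -> [3 5 4 16]
Step 6: sold=3 (running total=18) -> [3 4 4 17]
Step 7: sold=3 (running total=21) -> [3 3 4 18]
Step 8: sold=3 (running total=24) -> [3 3 3 19]

Answer: 24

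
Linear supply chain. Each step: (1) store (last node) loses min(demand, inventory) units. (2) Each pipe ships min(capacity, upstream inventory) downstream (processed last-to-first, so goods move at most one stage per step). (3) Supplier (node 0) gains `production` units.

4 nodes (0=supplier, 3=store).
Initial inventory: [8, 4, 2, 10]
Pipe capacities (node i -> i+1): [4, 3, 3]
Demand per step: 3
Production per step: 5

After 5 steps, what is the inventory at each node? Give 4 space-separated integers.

Step 1: demand=3,sold=3 ship[2->3]=2 ship[1->2]=3 ship[0->1]=4 prod=5 -> inv=[9 5 3 9]
Step 2: demand=3,sold=3 ship[2->3]=3 ship[1->2]=3 ship[0->1]=4 prod=5 -> inv=[10 6 3 9]
Step 3: demand=3,sold=3 ship[2->3]=3 ship[1->2]=3 ship[0->1]=4 prod=5 -> inv=[11 7 3 9]
Step 4: demand=3,sold=3 ship[2->3]=3 ship[1->2]=3 ship[0->1]=4 prod=5 -> inv=[12 8 3 9]
Step 5: demand=3,sold=3 ship[2->3]=3 ship[1->2]=3 ship[0->1]=4 prod=5 -> inv=[13 9 3 9]

13 9 3 9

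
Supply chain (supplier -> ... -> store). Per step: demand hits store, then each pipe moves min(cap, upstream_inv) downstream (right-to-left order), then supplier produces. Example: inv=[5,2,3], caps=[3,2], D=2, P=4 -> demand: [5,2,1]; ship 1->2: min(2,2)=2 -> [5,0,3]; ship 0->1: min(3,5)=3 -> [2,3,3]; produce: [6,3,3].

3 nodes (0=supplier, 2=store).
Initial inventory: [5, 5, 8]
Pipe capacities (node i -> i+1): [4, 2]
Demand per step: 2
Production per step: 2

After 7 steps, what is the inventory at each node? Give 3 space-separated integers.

Step 1: demand=2,sold=2 ship[1->2]=2 ship[0->1]=4 prod=2 -> inv=[3 7 8]
Step 2: demand=2,sold=2 ship[1->2]=2 ship[0->1]=3 prod=2 -> inv=[2 8 8]
Step 3: demand=2,sold=2 ship[1->2]=2 ship[0->1]=2 prod=2 -> inv=[2 8 8]
Step 4: demand=2,sold=2 ship[1->2]=2 ship[0->1]=2 prod=2 -> inv=[2 8 8]
Step 5: demand=2,sold=2 ship[1->2]=2 ship[0->1]=2 prod=2 -> inv=[2 8 8]
Step 6: demand=2,sold=2 ship[1->2]=2 ship[0->1]=2 prod=2 -> inv=[2 8 8]
Step 7: demand=2,sold=2 ship[1->2]=2 ship[0->1]=2 prod=2 -> inv=[2 8 8]

2 8 8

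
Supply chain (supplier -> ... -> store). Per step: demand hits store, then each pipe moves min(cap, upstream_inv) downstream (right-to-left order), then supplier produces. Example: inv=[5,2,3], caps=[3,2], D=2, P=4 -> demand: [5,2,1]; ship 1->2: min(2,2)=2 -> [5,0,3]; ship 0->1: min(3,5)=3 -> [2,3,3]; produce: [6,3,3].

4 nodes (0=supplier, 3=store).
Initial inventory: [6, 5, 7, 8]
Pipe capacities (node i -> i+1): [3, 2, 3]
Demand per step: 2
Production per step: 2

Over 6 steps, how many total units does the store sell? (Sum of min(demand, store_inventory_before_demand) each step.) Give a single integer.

Answer: 12

Derivation:
Step 1: sold=2 (running total=2) -> [5 6 6 9]
Step 2: sold=2 (running total=4) -> [4 7 5 10]
Step 3: sold=2 (running total=6) -> [3 8 4 11]
Step 4: sold=2 (running total=8) -> [2 9 3 12]
Step 5: sold=2 (running total=10) -> [2 9 2 13]
Step 6: sold=2 (running total=12) -> [2 9 2 13]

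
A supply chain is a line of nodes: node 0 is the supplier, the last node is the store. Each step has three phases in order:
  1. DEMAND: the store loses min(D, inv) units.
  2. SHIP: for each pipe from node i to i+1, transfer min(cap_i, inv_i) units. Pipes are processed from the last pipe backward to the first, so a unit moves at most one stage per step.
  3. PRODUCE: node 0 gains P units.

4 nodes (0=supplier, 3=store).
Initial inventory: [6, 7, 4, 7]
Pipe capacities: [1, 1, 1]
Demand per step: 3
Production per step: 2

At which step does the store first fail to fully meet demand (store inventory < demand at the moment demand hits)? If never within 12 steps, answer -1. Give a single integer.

Step 1: demand=3,sold=3 ship[2->3]=1 ship[1->2]=1 ship[0->1]=1 prod=2 -> [7 7 4 5]
Step 2: demand=3,sold=3 ship[2->3]=1 ship[1->2]=1 ship[0->1]=1 prod=2 -> [8 7 4 3]
Step 3: demand=3,sold=3 ship[2->3]=1 ship[1->2]=1 ship[0->1]=1 prod=2 -> [9 7 4 1]
Step 4: demand=3,sold=1 ship[2->3]=1 ship[1->2]=1 ship[0->1]=1 prod=2 -> [10 7 4 1]
Step 5: demand=3,sold=1 ship[2->3]=1 ship[1->2]=1 ship[0->1]=1 prod=2 -> [11 7 4 1]
Step 6: demand=3,sold=1 ship[2->3]=1 ship[1->2]=1 ship[0->1]=1 prod=2 -> [12 7 4 1]
Step 7: demand=3,sold=1 ship[2->3]=1 ship[1->2]=1 ship[0->1]=1 prod=2 -> [13 7 4 1]
Step 8: demand=3,sold=1 ship[2->3]=1 ship[1->2]=1 ship[0->1]=1 prod=2 -> [14 7 4 1]
Step 9: demand=3,sold=1 ship[2->3]=1 ship[1->2]=1 ship[0->1]=1 prod=2 -> [15 7 4 1]
Step 10: demand=3,sold=1 ship[2->3]=1 ship[1->2]=1 ship[0->1]=1 prod=2 -> [16 7 4 1]
Step 11: demand=3,sold=1 ship[2->3]=1 ship[1->2]=1 ship[0->1]=1 prod=2 -> [17 7 4 1]
Step 12: demand=3,sold=1 ship[2->3]=1 ship[1->2]=1 ship[0->1]=1 prod=2 -> [18 7 4 1]
First stockout at step 4

4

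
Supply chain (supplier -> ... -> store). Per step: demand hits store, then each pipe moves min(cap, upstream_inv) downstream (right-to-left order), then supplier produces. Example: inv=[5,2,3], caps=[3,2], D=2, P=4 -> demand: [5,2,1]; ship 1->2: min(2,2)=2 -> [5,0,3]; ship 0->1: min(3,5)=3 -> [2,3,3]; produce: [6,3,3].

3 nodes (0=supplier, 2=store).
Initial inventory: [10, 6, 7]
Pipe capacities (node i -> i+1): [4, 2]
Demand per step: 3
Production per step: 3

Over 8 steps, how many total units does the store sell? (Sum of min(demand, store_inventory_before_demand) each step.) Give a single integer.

Answer: 21

Derivation:
Step 1: sold=3 (running total=3) -> [9 8 6]
Step 2: sold=3 (running total=6) -> [8 10 5]
Step 3: sold=3 (running total=9) -> [7 12 4]
Step 4: sold=3 (running total=12) -> [6 14 3]
Step 5: sold=3 (running total=15) -> [5 16 2]
Step 6: sold=2 (running total=17) -> [4 18 2]
Step 7: sold=2 (running total=19) -> [3 20 2]
Step 8: sold=2 (running total=21) -> [3 21 2]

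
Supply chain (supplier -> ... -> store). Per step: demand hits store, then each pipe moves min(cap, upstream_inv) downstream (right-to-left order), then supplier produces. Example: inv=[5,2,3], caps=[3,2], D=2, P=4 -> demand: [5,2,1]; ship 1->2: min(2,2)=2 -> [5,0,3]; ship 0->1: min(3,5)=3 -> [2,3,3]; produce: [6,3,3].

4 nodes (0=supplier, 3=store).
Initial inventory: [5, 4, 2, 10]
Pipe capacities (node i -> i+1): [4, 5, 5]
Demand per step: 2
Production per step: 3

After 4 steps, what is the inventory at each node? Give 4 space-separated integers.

Step 1: demand=2,sold=2 ship[2->3]=2 ship[1->2]=4 ship[0->1]=4 prod=3 -> inv=[4 4 4 10]
Step 2: demand=2,sold=2 ship[2->3]=4 ship[1->2]=4 ship[0->1]=4 prod=3 -> inv=[3 4 4 12]
Step 3: demand=2,sold=2 ship[2->3]=4 ship[1->2]=4 ship[0->1]=3 prod=3 -> inv=[3 3 4 14]
Step 4: demand=2,sold=2 ship[2->3]=4 ship[1->2]=3 ship[0->1]=3 prod=3 -> inv=[3 3 3 16]

3 3 3 16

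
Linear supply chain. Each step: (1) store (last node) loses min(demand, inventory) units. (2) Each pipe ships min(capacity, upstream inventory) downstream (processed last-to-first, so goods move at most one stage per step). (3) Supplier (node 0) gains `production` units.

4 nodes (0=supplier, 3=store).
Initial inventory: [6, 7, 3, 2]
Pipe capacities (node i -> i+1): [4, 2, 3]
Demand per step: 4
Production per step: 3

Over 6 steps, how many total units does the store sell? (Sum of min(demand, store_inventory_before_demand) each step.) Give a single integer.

Step 1: sold=2 (running total=2) -> [5 9 2 3]
Step 2: sold=3 (running total=5) -> [4 11 2 2]
Step 3: sold=2 (running total=7) -> [3 13 2 2]
Step 4: sold=2 (running total=9) -> [3 14 2 2]
Step 5: sold=2 (running total=11) -> [3 15 2 2]
Step 6: sold=2 (running total=13) -> [3 16 2 2]

Answer: 13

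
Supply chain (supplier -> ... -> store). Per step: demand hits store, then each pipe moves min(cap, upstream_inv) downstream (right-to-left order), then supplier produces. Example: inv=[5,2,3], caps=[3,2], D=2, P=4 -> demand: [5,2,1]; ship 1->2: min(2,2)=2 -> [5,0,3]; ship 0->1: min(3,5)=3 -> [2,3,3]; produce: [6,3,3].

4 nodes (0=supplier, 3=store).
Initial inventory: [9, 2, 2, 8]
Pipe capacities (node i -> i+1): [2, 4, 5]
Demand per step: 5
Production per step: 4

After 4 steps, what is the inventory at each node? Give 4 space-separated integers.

Step 1: demand=5,sold=5 ship[2->3]=2 ship[1->2]=2 ship[0->1]=2 prod=4 -> inv=[11 2 2 5]
Step 2: demand=5,sold=5 ship[2->3]=2 ship[1->2]=2 ship[0->1]=2 prod=4 -> inv=[13 2 2 2]
Step 3: demand=5,sold=2 ship[2->3]=2 ship[1->2]=2 ship[0->1]=2 prod=4 -> inv=[15 2 2 2]
Step 4: demand=5,sold=2 ship[2->3]=2 ship[1->2]=2 ship[0->1]=2 prod=4 -> inv=[17 2 2 2]

17 2 2 2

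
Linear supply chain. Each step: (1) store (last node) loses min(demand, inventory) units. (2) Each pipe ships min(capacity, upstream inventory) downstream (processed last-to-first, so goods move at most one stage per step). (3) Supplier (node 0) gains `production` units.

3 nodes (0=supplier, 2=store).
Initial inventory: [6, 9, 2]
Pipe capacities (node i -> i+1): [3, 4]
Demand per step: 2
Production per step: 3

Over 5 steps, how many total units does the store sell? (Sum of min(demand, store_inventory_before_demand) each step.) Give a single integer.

Step 1: sold=2 (running total=2) -> [6 8 4]
Step 2: sold=2 (running total=4) -> [6 7 6]
Step 3: sold=2 (running total=6) -> [6 6 8]
Step 4: sold=2 (running total=8) -> [6 5 10]
Step 5: sold=2 (running total=10) -> [6 4 12]

Answer: 10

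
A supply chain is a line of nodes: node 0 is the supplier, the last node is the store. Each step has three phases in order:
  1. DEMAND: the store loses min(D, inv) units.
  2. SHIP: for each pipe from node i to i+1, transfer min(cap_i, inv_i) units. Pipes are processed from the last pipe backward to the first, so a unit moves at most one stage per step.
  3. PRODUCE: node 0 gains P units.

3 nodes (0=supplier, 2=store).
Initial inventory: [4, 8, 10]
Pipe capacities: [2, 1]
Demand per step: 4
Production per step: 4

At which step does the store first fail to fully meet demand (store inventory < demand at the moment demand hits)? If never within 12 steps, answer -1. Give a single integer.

Step 1: demand=4,sold=4 ship[1->2]=1 ship[0->1]=2 prod=4 -> [6 9 7]
Step 2: demand=4,sold=4 ship[1->2]=1 ship[0->1]=2 prod=4 -> [8 10 4]
Step 3: demand=4,sold=4 ship[1->2]=1 ship[0->1]=2 prod=4 -> [10 11 1]
Step 4: demand=4,sold=1 ship[1->2]=1 ship[0->1]=2 prod=4 -> [12 12 1]
Step 5: demand=4,sold=1 ship[1->2]=1 ship[0->1]=2 prod=4 -> [14 13 1]
Step 6: demand=4,sold=1 ship[1->2]=1 ship[0->1]=2 prod=4 -> [16 14 1]
Step 7: demand=4,sold=1 ship[1->2]=1 ship[0->1]=2 prod=4 -> [18 15 1]
Step 8: demand=4,sold=1 ship[1->2]=1 ship[0->1]=2 prod=4 -> [20 16 1]
Step 9: demand=4,sold=1 ship[1->2]=1 ship[0->1]=2 prod=4 -> [22 17 1]
Step 10: demand=4,sold=1 ship[1->2]=1 ship[0->1]=2 prod=4 -> [24 18 1]
Step 11: demand=4,sold=1 ship[1->2]=1 ship[0->1]=2 prod=4 -> [26 19 1]
Step 12: demand=4,sold=1 ship[1->2]=1 ship[0->1]=2 prod=4 -> [28 20 1]
First stockout at step 4

4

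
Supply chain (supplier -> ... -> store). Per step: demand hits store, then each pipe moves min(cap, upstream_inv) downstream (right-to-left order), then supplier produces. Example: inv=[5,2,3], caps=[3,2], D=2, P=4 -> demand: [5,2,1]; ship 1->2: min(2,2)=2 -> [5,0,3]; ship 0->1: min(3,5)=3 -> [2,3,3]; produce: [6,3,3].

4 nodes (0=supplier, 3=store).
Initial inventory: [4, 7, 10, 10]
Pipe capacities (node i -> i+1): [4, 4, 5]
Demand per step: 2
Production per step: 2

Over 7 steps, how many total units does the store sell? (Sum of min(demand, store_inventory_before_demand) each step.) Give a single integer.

Answer: 14

Derivation:
Step 1: sold=2 (running total=2) -> [2 7 9 13]
Step 2: sold=2 (running total=4) -> [2 5 8 16]
Step 3: sold=2 (running total=6) -> [2 3 7 19]
Step 4: sold=2 (running total=8) -> [2 2 5 22]
Step 5: sold=2 (running total=10) -> [2 2 2 25]
Step 6: sold=2 (running total=12) -> [2 2 2 25]
Step 7: sold=2 (running total=14) -> [2 2 2 25]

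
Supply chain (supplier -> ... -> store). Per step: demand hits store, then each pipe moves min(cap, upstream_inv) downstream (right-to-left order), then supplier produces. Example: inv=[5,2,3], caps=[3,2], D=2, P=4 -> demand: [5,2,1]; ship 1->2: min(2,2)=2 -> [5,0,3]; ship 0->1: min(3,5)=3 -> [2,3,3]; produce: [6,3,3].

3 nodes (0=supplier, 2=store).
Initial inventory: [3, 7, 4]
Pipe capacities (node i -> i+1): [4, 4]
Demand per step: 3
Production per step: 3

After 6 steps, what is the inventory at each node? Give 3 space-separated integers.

Step 1: demand=3,sold=3 ship[1->2]=4 ship[0->1]=3 prod=3 -> inv=[3 6 5]
Step 2: demand=3,sold=3 ship[1->2]=4 ship[0->1]=3 prod=3 -> inv=[3 5 6]
Step 3: demand=3,sold=3 ship[1->2]=4 ship[0->1]=3 prod=3 -> inv=[3 4 7]
Step 4: demand=3,sold=3 ship[1->2]=4 ship[0->1]=3 prod=3 -> inv=[3 3 8]
Step 5: demand=3,sold=3 ship[1->2]=3 ship[0->1]=3 prod=3 -> inv=[3 3 8]
Step 6: demand=3,sold=3 ship[1->2]=3 ship[0->1]=3 prod=3 -> inv=[3 3 8]

3 3 8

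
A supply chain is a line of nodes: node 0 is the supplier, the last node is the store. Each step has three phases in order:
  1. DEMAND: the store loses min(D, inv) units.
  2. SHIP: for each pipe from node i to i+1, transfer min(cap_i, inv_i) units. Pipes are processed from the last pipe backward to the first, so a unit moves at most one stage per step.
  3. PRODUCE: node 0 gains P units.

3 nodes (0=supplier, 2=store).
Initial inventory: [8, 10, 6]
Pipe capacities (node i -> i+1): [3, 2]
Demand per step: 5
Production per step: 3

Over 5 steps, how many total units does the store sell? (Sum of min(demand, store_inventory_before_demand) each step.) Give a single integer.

Answer: 14

Derivation:
Step 1: sold=5 (running total=5) -> [8 11 3]
Step 2: sold=3 (running total=8) -> [8 12 2]
Step 3: sold=2 (running total=10) -> [8 13 2]
Step 4: sold=2 (running total=12) -> [8 14 2]
Step 5: sold=2 (running total=14) -> [8 15 2]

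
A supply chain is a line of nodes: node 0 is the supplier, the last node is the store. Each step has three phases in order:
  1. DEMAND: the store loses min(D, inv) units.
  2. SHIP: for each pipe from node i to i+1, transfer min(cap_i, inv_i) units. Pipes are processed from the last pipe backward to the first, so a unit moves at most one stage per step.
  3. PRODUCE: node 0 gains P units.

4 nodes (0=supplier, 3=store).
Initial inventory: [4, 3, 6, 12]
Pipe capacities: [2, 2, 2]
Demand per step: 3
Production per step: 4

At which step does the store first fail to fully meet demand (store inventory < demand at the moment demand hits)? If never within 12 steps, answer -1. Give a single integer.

Step 1: demand=3,sold=3 ship[2->3]=2 ship[1->2]=2 ship[0->1]=2 prod=4 -> [6 3 6 11]
Step 2: demand=3,sold=3 ship[2->3]=2 ship[1->2]=2 ship[0->1]=2 prod=4 -> [8 3 6 10]
Step 3: demand=3,sold=3 ship[2->3]=2 ship[1->2]=2 ship[0->1]=2 prod=4 -> [10 3 6 9]
Step 4: demand=3,sold=3 ship[2->3]=2 ship[1->2]=2 ship[0->1]=2 prod=4 -> [12 3 6 8]
Step 5: demand=3,sold=3 ship[2->3]=2 ship[1->2]=2 ship[0->1]=2 prod=4 -> [14 3 6 7]
Step 6: demand=3,sold=3 ship[2->3]=2 ship[1->2]=2 ship[0->1]=2 prod=4 -> [16 3 6 6]
Step 7: demand=3,sold=3 ship[2->3]=2 ship[1->2]=2 ship[0->1]=2 prod=4 -> [18 3 6 5]
Step 8: demand=3,sold=3 ship[2->3]=2 ship[1->2]=2 ship[0->1]=2 prod=4 -> [20 3 6 4]
Step 9: demand=3,sold=3 ship[2->3]=2 ship[1->2]=2 ship[0->1]=2 prod=4 -> [22 3 6 3]
Step 10: demand=3,sold=3 ship[2->3]=2 ship[1->2]=2 ship[0->1]=2 prod=4 -> [24 3 6 2]
Step 11: demand=3,sold=2 ship[2->3]=2 ship[1->2]=2 ship[0->1]=2 prod=4 -> [26 3 6 2]
Step 12: demand=3,sold=2 ship[2->3]=2 ship[1->2]=2 ship[0->1]=2 prod=4 -> [28 3 6 2]
First stockout at step 11

11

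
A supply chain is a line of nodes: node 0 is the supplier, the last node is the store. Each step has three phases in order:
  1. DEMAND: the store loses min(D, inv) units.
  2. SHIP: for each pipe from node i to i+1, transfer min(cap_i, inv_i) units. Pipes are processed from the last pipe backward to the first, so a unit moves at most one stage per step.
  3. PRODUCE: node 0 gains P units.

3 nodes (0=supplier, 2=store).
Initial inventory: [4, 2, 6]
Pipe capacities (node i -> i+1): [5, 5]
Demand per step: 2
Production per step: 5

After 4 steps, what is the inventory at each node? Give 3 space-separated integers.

Step 1: demand=2,sold=2 ship[1->2]=2 ship[0->1]=4 prod=5 -> inv=[5 4 6]
Step 2: demand=2,sold=2 ship[1->2]=4 ship[0->1]=5 prod=5 -> inv=[5 5 8]
Step 3: demand=2,sold=2 ship[1->2]=5 ship[0->1]=5 prod=5 -> inv=[5 5 11]
Step 4: demand=2,sold=2 ship[1->2]=5 ship[0->1]=5 prod=5 -> inv=[5 5 14]

5 5 14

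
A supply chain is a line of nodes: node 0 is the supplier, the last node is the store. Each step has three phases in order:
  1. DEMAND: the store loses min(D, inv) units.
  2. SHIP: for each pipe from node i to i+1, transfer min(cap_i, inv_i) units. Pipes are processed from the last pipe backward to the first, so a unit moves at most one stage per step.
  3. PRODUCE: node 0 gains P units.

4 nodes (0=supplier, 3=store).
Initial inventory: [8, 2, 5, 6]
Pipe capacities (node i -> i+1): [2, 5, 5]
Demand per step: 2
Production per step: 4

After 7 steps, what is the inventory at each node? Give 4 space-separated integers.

Step 1: demand=2,sold=2 ship[2->3]=5 ship[1->2]=2 ship[0->1]=2 prod=4 -> inv=[10 2 2 9]
Step 2: demand=2,sold=2 ship[2->3]=2 ship[1->2]=2 ship[0->1]=2 prod=4 -> inv=[12 2 2 9]
Step 3: demand=2,sold=2 ship[2->3]=2 ship[1->2]=2 ship[0->1]=2 prod=4 -> inv=[14 2 2 9]
Step 4: demand=2,sold=2 ship[2->3]=2 ship[1->2]=2 ship[0->1]=2 prod=4 -> inv=[16 2 2 9]
Step 5: demand=2,sold=2 ship[2->3]=2 ship[1->2]=2 ship[0->1]=2 prod=4 -> inv=[18 2 2 9]
Step 6: demand=2,sold=2 ship[2->3]=2 ship[1->2]=2 ship[0->1]=2 prod=4 -> inv=[20 2 2 9]
Step 7: demand=2,sold=2 ship[2->3]=2 ship[1->2]=2 ship[0->1]=2 prod=4 -> inv=[22 2 2 9]

22 2 2 9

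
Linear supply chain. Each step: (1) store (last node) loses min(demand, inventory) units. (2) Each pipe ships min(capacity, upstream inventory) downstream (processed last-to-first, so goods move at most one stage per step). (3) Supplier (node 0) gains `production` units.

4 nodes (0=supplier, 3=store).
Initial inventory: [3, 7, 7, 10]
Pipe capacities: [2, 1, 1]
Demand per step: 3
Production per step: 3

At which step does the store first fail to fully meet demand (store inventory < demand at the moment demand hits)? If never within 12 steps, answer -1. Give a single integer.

Step 1: demand=3,sold=3 ship[2->3]=1 ship[1->2]=1 ship[0->1]=2 prod=3 -> [4 8 7 8]
Step 2: demand=3,sold=3 ship[2->3]=1 ship[1->2]=1 ship[0->1]=2 prod=3 -> [5 9 7 6]
Step 3: demand=3,sold=3 ship[2->3]=1 ship[1->2]=1 ship[0->1]=2 prod=3 -> [6 10 7 4]
Step 4: demand=3,sold=3 ship[2->3]=1 ship[1->2]=1 ship[0->1]=2 prod=3 -> [7 11 7 2]
Step 5: demand=3,sold=2 ship[2->3]=1 ship[1->2]=1 ship[0->1]=2 prod=3 -> [8 12 7 1]
Step 6: demand=3,sold=1 ship[2->3]=1 ship[1->2]=1 ship[0->1]=2 prod=3 -> [9 13 7 1]
Step 7: demand=3,sold=1 ship[2->3]=1 ship[1->2]=1 ship[0->1]=2 prod=3 -> [10 14 7 1]
Step 8: demand=3,sold=1 ship[2->3]=1 ship[1->2]=1 ship[0->1]=2 prod=3 -> [11 15 7 1]
Step 9: demand=3,sold=1 ship[2->3]=1 ship[1->2]=1 ship[0->1]=2 prod=3 -> [12 16 7 1]
Step 10: demand=3,sold=1 ship[2->3]=1 ship[1->2]=1 ship[0->1]=2 prod=3 -> [13 17 7 1]
Step 11: demand=3,sold=1 ship[2->3]=1 ship[1->2]=1 ship[0->1]=2 prod=3 -> [14 18 7 1]
Step 12: demand=3,sold=1 ship[2->3]=1 ship[1->2]=1 ship[0->1]=2 prod=3 -> [15 19 7 1]
First stockout at step 5

5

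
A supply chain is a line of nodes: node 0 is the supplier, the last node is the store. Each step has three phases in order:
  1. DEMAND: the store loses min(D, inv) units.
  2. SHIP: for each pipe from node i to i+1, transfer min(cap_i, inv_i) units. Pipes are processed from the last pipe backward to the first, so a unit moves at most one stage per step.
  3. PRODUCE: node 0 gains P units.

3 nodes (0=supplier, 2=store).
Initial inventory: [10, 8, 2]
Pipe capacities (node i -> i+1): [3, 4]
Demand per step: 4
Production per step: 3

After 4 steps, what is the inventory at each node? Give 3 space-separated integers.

Step 1: demand=4,sold=2 ship[1->2]=4 ship[0->1]=3 prod=3 -> inv=[10 7 4]
Step 2: demand=4,sold=4 ship[1->2]=4 ship[0->1]=3 prod=3 -> inv=[10 6 4]
Step 3: demand=4,sold=4 ship[1->2]=4 ship[0->1]=3 prod=3 -> inv=[10 5 4]
Step 4: demand=4,sold=4 ship[1->2]=4 ship[0->1]=3 prod=3 -> inv=[10 4 4]

10 4 4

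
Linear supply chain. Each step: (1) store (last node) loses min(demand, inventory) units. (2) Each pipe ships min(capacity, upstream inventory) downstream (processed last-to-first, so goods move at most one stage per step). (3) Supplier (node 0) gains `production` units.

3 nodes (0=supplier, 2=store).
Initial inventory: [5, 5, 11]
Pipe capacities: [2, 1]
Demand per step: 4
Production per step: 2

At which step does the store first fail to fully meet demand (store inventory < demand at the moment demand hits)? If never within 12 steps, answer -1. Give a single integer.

Step 1: demand=4,sold=4 ship[1->2]=1 ship[0->1]=2 prod=2 -> [5 6 8]
Step 2: demand=4,sold=4 ship[1->2]=1 ship[0->1]=2 prod=2 -> [5 7 5]
Step 3: demand=4,sold=4 ship[1->2]=1 ship[0->1]=2 prod=2 -> [5 8 2]
Step 4: demand=4,sold=2 ship[1->2]=1 ship[0->1]=2 prod=2 -> [5 9 1]
Step 5: demand=4,sold=1 ship[1->2]=1 ship[0->1]=2 prod=2 -> [5 10 1]
Step 6: demand=4,sold=1 ship[1->2]=1 ship[0->1]=2 prod=2 -> [5 11 1]
Step 7: demand=4,sold=1 ship[1->2]=1 ship[0->1]=2 prod=2 -> [5 12 1]
Step 8: demand=4,sold=1 ship[1->2]=1 ship[0->1]=2 prod=2 -> [5 13 1]
Step 9: demand=4,sold=1 ship[1->2]=1 ship[0->1]=2 prod=2 -> [5 14 1]
Step 10: demand=4,sold=1 ship[1->2]=1 ship[0->1]=2 prod=2 -> [5 15 1]
Step 11: demand=4,sold=1 ship[1->2]=1 ship[0->1]=2 prod=2 -> [5 16 1]
Step 12: demand=4,sold=1 ship[1->2]=1 ship[0->1]=2 prod=2 -> [5 17 1]
First stockout at step 4

4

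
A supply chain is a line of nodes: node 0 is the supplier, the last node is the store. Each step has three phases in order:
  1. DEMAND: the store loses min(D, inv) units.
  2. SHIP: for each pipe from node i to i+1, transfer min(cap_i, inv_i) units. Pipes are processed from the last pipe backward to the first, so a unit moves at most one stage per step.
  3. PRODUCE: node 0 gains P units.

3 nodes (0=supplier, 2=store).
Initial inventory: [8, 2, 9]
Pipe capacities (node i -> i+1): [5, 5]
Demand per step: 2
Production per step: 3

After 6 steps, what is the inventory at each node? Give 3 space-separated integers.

Step 1: demand=2,sold=2 ship[1->2]=2 ship[0->1]=5 prod=3 -> inv=[6 5 9]
Step 2: demand=2,sold=2 ship[1->2]=5 ship[0->1]=5 prod=3 -> inv=[4 5 12]
Step 3: demand=2,sold=2 ship[1->2]=5 ship[0->1]=4 prod=3 -> inv=[3 4 15]
Step 4: demand=2,sold=2 ship[1->2]=4 ship[0->1]=3 prod=3 -> inv=[3 3 17]
Step 5: demand=2,sold=2 ship[1->2]=3 ship[0->1]=3 prod=3 -> inv=[3 3 18]
Step 6: demand=2,sold=2 ship[1->2]=3 ship[0->1]=3 prod=3 -> inv=[3 3 19]

3 3 19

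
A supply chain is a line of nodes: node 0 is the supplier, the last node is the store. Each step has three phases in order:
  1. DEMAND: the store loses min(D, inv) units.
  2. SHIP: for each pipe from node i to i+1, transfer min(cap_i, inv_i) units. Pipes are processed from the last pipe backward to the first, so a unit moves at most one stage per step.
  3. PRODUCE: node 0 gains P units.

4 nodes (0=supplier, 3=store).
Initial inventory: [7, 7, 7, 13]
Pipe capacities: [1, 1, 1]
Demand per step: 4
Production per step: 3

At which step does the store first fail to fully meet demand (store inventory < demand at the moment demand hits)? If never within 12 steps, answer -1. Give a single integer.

Step 1: demand=4,sold=4 ship[2->3]=1 ship[1->2]=1 ship[0->1]=1 prod=3 -> [9 7 7 10]
Step 2: demand=4,sold=4 ship[2->3]=1 ship[1->2]=1 ship[0->1]=1 prod=3 -> [11 7 7 7]
Step 3: demand=4,sold=4 ship[2->3]=1 ship[1->2]=1 ship[0->1]=1 prod=3 -> [13 7 7 4]
Step 4: demand=4,sold=4 ship[2->3]=1 ship[1->2]=1 ship[0->1]=1 prod=3 -> [15 7 7 1]
Step 5: demand=4,sold=1 ship[2->3]=1 ship[1->2]=1 ship[0->1]=1 prod=3 -> [17 7 7 1]
Step 6: demand=4,sold=1 ship[2->3]=1 ship[1->2]=1 ship[0->1]=1 prod=3 -> [19 7 7 1]
Step 7: demand=4,sold=1 ship[2->3]=1 ship[1->2]=1 ship[0->1]=1 prod=3 -> [21 7 7 1]
Step 8: demand=4,sold=1 ship[2->3]=1 ship[1->2]=1 ship[0->1]=1 prod=3 -> [23 7 7 1]
Step 9: demand=4,sold=1 ship[2->3]=1 ship[1->2]=1 ship[0->1]=1 prod=3 -> [25 7 7 1]
Step 10: demand=4,sold=1 ship[2->3]=1 ship[1->2]=1 ship[0->1]=1 prod=3 -> [27 7 7 1]
Step 11: demand=4,sold=1 ship[2->3]=1 ship[1->2]=1 ship[0->1]=1 prod=3 -> [29 7 7 1]
Step 12: demand=4,sold=1 ship[2->3]=1 ship[1->2]=1 ship[0->1]=1 prod=3 -> [31 7 7 1]
First stockout at step 5

5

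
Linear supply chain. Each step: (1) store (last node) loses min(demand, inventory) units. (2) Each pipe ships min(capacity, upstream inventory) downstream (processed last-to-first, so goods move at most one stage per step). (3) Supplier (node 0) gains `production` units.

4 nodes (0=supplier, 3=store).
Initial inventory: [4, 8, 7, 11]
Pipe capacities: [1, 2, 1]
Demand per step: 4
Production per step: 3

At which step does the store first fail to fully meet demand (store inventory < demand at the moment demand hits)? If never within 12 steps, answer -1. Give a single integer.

Step 1: demand=4,sold=4 ship[2->3]=1 ship[1->2]=2 ship[0->1]=1 prod=3 -> [6 7 8 8]
Step 2: demand=4,sold=4 ship[2->3]=1 ship[1->2]=2 ship[0->1]=1 prod=3 -> [8 6 9 5]
Step 3: demand=4,sold=4 ship[2->3]=1 ship[1->2]=2 ship[0->1]=1 prod=3 -> [10 5 10 2]
Step 4: demand=4,sold=2 ship[2->3]=1 ship[1->2]=2 ship[0->1]=1 prod=3 -> [12 4 11 1]
Step 5: demand=4,sold=1 ship[2->3]=1 ship[1->2]=2 ship[0->1]=1 prod=3 -> [14 3 12 1]
Step 6: demand=4,sold=1 ship[2->3]=1 ship[1->2]=2 ship[0->1]=1 prod=3 -> [16 2 13 1]
Step 7: demand=4,sold=1 ship[2->3]=1 ship[1->2]=2 ship[0->1]=1 prod=3 -> [18 1 14 1]
Step 8: demand=4,sold=1 ship[2->3]=1 ship[1->2]=1 ship[0->1]=1 prod=3 -> [20 1 14 1]
Step 9: demand=4,sold=1 ship[2->3]=1 ship[1->2]=1 ship[0->1]=1 prod=3 -> [22 1 14 1]
Step 10: demand=4,sold=1 ship[2->3]=1 ship[1->2]=1 ship[0->1]=1 prod=3 -> [24 1 14 1]
Step 11: demand=4,sold=1 ship[2->3]=1 ship[1->2]=1 ship[0->1]=1 prod=3 -> [26 1 14 1]
Step 12: demand=4,sold=1 ship[2->3]=1 ship[1->2]=1 ship[0->1]=1 prod=3 -> [28 1 14 1]
First stockout at step 4

4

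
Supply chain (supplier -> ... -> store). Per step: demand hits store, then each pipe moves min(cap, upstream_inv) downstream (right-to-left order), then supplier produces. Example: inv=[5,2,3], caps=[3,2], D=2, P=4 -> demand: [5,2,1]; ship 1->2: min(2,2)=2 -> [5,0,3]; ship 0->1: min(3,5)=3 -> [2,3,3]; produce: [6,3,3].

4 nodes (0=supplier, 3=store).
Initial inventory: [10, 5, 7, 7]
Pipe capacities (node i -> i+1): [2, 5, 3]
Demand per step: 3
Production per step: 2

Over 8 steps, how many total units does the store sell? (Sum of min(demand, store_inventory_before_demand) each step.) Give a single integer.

Answer: 24

Derivation:
Step 1: sold=3 (running total=3) -> [10 2 9 7]
Step 2: sold=3 (running total=6) -> [10 2 8 7]
Step 3: sold=3 (running total=9) -> [10 2 7 7]
Step 4: sold=3 (running total=12) -> [10 2 6 7]
Step 5: sold=3 (running total=15) -> [10 2 5 7]
Step 6: sold=3 (running total=18) -> [10 2 4 7]
Step 7: sold=3 (running total=21) -> [10 2 3 7]
Step 8: sold=3 (running total=24) -> [10 2 2 7]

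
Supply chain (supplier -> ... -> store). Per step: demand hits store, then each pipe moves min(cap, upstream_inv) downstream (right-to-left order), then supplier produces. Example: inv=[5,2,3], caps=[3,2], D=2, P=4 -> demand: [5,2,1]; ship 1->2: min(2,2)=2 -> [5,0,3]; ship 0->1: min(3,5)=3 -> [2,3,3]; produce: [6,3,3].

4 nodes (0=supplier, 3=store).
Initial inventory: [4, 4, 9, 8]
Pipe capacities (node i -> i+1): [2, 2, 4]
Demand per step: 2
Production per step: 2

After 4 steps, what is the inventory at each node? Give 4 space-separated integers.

Step 1: demand=2,sold=2 ship[2->3]=4 ship[1->2]=2 ship[0->1]=2 prod=2 -> inv=[4 4 7 10]
Step 2: demand=2,sold=2 ship[2->3]=4 ship[1->2]=2 ship[0->1]=2 prod=2 -> inv=[4 4 5 12]
Step 3: demand=2,sold=2 ship[2->3]=4 ship[1->2]=2 ship[0->1]=2 prod=2 -> inv=[4 4 3 14]
Step 4: demand=2,sold=2 ship[2->3]=3 ship[1->2]=2 ship[0->1]=2 prod=2 -> inv=[4 4 2 15]

4 4 2 15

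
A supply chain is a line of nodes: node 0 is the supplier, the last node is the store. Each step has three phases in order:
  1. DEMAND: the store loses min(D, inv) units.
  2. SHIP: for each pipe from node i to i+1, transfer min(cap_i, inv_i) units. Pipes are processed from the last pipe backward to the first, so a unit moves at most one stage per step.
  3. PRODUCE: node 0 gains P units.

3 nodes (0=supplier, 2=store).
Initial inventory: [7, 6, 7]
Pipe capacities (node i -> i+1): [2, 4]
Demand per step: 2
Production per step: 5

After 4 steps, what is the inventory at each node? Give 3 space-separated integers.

Step 1: demand=2,sold=2 ship[1->2]=4 ship[0->1]=2 prod=5 -> inv=[10 4 9]
Step 2: demand=2,sold=2 ship[1->2]=4 ship[0->1]=2 prod=5 -> inv=[13 2 11]
Step 3: demand=2,sold=2 ship[1->2]=2 ship[0->1]=2 prod=5 -> inv=[16 2 11]
Step 4: demand=2,sold=2 ship[1->2]=2 ship[0->1]=2 prod=5 -> inv=[19 2 11]

19 2 11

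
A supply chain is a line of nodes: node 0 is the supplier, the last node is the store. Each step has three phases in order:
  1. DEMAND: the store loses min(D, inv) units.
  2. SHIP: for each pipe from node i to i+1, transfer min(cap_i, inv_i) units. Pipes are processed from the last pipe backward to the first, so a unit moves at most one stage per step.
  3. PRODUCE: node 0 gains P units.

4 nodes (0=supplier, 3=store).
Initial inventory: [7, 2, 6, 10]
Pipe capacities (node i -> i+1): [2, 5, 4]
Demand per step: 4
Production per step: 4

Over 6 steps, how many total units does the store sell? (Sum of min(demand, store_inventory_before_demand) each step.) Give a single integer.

Answer: 24

Derivation:
Step 1: sold=4 (running total=4) -> [9 2 4 10]
Step 2: sold=4 (running total=8) -> [11 2 2 10]
Step 3: sold=4 (running total=12) -> [13 2 2 8]
Step 4: sold=4 (running total=16) -> [15 2 2 6]
Step 5: sold=4 (running total=20) -> [17 2 2 4]
Step 6: sold=4 (running total=24) -> [19 2 2 2]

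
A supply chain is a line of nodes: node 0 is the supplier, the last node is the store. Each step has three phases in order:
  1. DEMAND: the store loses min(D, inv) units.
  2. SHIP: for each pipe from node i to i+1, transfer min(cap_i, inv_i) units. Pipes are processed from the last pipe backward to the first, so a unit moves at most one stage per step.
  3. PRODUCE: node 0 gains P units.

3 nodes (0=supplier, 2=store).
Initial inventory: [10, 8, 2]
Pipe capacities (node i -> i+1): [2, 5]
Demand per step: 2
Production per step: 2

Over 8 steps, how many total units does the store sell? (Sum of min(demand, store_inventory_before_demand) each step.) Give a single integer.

Step 1: sold=2 (running total=2) -> [10 5 5]
Step 2: sold=2 (running total=4) -> [10 2 8]
Step 3: sold=2 (running total=6) -> [10 2 8]
Step 4: sold=2 (running total=8) -> [10 2 8]
Step 5: sold=2 (running total=10) -> [10 2 8]
Step 6: sold=2 (running total=12) -> [10 2 8]
Step 7: sold=2 (running total=14) -> [10 2 8]
Step 8: sold=2 (running total=16) -> [10 2 8]

Answer: 16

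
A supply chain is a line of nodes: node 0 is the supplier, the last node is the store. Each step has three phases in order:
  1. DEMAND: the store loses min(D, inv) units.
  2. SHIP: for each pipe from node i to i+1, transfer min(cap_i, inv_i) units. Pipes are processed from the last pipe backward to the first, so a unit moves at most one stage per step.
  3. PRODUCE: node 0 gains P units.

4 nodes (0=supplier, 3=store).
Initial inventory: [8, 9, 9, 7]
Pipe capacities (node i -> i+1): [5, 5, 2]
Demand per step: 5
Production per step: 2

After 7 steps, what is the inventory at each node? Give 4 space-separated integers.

Step 1: demand=5,sold=5 ship[2->3]=2 ship[1->2]=5 ship[0->1]=5 prod=2 -> inv=[5 9 12 4]
Step 2: demand=5,sold=4 ship[2->3]=2 ship[1->2]=5 ship[0->1]=5 prod=2 -> inv=[2 9 15 2]
Step 3: demand=5,sold=2 ship[2->3]=2 ship[1->2]=5 ship[0->1]=2 prod=2 -> inv=[2 6 18 2]
Step 4: demand=5,sold=2 ship[2->3]=2 ship[1->2]=5 ship[0->1]=2 prod=2 -> inv=[2 3 21 2]
Step 5: demand=5,sold=2 ship[2->3]=2 ship[1->2]=3 ship[0->1]=2 prod=2 -> inv=[2 2 22 2]
Step 6: demand=5,sold=2 ship[2->3]=2 ship[1->2]=2 ship[0->1]=2 prod=2 -> inv=[2 2 22 2]
Step 7: demand=5,sold=2 ship[2->3]=2 ship[1->2]=2 ship[0->1]=2 prod=2 -> inv=[2 2 22 2]

2 2 22 2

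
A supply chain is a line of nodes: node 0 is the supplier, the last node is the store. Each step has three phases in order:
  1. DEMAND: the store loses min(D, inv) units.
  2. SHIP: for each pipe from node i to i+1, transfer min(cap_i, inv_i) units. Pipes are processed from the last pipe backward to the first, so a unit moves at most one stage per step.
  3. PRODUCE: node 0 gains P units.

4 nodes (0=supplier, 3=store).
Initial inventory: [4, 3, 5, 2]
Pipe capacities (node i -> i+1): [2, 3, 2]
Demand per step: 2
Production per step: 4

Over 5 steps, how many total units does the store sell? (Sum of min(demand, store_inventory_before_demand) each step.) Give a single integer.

Step 1: sold=2 (running total=2) -> [6 2 6 2]
Step 2: sold=2 (running total=4) -> [8 2 6 2]
Step 3: sold=2 (running total=6) -> [10 2 6 2]
Step 4: sold=2 (running total=8) -> [12 2 6 2]
Step 5: sold=2 (running total=10) -> [14 2 6 2]

Answer: 10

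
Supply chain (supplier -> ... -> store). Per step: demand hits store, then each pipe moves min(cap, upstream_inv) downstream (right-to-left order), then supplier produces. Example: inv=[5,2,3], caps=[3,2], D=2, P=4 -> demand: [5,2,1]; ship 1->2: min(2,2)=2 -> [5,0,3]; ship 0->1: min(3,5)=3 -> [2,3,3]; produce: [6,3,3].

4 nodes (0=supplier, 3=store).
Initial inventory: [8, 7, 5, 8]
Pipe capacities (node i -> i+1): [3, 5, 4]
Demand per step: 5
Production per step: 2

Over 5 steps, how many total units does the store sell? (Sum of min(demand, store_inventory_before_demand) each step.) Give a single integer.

Answer: 24

Derivation:
Step 1: sold=5 (running total=5) -> [7 5 6 7]
Step 2: sold=5 (running total=10) -> [6 3 7 6]
Step 3: sold=5 (running total=15) -> [5 3 6 5]
Step 4: sold=5 (running total=20) -> [4 3 5 4]
Step 5: sold=4 (running total=24) -> [3 3 4 4]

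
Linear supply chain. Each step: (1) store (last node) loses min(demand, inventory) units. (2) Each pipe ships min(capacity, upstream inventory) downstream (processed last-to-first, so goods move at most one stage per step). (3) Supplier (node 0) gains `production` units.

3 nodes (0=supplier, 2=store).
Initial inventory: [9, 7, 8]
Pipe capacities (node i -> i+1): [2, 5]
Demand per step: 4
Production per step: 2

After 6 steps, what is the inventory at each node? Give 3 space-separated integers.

Step 1: demand=4,sold=4 ship[1->2]=5 ship[0->1]=2 prod=2 -> inv=[9 4 9]
Step 2: demand=4,sold=4 ship[1->2]=4 ship[0->1]=2 prod=2 -> inv=[9 2 9]
Step 3: demand=4,sold=4 ship[1->2]=2 ship[0->1]=2 prod=2 -> inv=[9 2 7]
Step 4: demand=4,sold=4 ship[1->2]=2 ship[0->1]=2 prod=2 -> inv=[9 2 5]
Step 5: demand=4,sold=4 ship[1->2]=2 ship[0->1]=2 prod=2 -> inv=[9 2 3]
Step 6: demand=4,sold=3 ship[1->2]=2 ship[0->1]=2 prod=2 -> inv=[9 2 2]

9 2 2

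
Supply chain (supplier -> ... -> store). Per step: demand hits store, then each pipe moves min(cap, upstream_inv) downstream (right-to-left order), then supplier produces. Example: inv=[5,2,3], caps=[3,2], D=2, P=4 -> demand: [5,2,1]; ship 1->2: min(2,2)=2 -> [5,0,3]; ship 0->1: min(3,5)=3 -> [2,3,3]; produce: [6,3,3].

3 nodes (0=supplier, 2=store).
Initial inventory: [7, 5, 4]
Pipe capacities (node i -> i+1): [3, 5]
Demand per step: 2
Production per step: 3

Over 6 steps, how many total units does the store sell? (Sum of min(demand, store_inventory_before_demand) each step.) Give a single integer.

Answer: 12

Derivation:
Step 1: sold=2 (running total=2) -> [7 3 7]
Step 2: sold=2 (running total=4) -> [7 3 8]
Step 3: sold=2 (running total=6) -> [7 3 9]
Step 4: sold=2 (running total=8) -> [7 3 10]
Step 5: sold=2 (running total=10) -> [7 3 11]
Step 6: sold=2 (running total=12) -> [7 3 12]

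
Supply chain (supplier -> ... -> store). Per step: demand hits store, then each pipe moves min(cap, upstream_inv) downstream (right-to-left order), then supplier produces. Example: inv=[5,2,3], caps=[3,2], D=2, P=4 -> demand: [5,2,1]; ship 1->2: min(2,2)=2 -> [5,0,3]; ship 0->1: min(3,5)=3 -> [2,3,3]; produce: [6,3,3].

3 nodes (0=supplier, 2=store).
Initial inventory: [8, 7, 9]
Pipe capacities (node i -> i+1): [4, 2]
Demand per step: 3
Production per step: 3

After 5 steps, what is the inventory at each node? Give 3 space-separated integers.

Step 1: demand=3,sold=3 ship[1->2]=2 ship[0->1]=4 prod=3 -> inv=[7 9 8]
Step 2: demand=3,sold=3 ship[1->2]=2 ship[0->1]=4 prod=3 -> inv=[6 11 7]
Step 3: demand=3,sold=3 ship[1->2]=2 ship[0->1]=4 prod=3 -> inv=[5 13 6]
Step 4: demand=3,sold=3 ship[1->2]=2 ship[0->1]=4 prod=3 -> inv=[4 15 5]
Step 5: demand=3,sold=3 ship[1->2]=2 ship[0->1]=4 prod=3 -> inv=[3 17 4]

3 17 4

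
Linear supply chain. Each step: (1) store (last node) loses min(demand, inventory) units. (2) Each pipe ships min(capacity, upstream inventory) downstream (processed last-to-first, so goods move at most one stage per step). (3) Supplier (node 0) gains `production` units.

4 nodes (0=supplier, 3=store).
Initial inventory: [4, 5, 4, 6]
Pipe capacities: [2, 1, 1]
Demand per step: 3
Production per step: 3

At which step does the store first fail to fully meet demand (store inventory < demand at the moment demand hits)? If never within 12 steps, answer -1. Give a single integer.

Step 1: demand=3,sold=3 ship[2->3]=1 ship[1->2]=1 ship[0->1]=2 prod=3 -> [5 6 4 4]
Step 2: demand=3,sold=3 ship[2->3]=1 ship[1->2]=1 ship[0->1]=2 prod=3 -> [6 7 4 2]
Step 3: demand=3,sold=2 ship[2->3]=1 ship[1->2]=1 ship[0->1]=2 prod=3 -> [7 8 4 1]
Step 4: demand=3,sold=1 ship[2->3]=1 ship[1->2]=1 ship[0->1]=2 prod=3 -> [8 9 4 1]
Step 5: demand=3,sold=1 ship[2->3]=1 ship[1->2]=1 ship[0->1]=2 prod=3 -> [9 10 4 1]
Step 6: demand=3,sold=1 ship[2->3]=1 ship[1->2]=1 ship[0->1]=2 prod=3 -> [10 11 4 1]
Step 7: demand=3,sold=1 ship[2->3]=1 ship[1->2]=1 ship[0->1]=2 prod=3 -> [11 12 4 1]
Step 8: demand=3,sold=1 ship[2->3]=1 ship[1->2]=1 ship[0->1]=2 prod=3 -> [12 13 4 1]
Step 9: demand=3,sold=1 ship[2->3]=1 ship[1->2]=1 ship[0->1]=2 prod=3 -> [13 14 4 1]
Step 10: demand=3,sold=1 ship[2->3]=1 ship[1->2]=1 ship[0->1]=2 prod=3 -> [14 15 4 1]
Step 11: demand=3,sold=1 ship[2->3]=1 ship[1->2]=1 ship[0->1]=2 prod=3 -> [15 16 4 1]
Step 12: demand=3,sold=1 ship[2->3]=1 ship[1->2]=1 ship[0->1]=2 prod=3 -> [16 17 4 1]
First stockout at step 3

3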